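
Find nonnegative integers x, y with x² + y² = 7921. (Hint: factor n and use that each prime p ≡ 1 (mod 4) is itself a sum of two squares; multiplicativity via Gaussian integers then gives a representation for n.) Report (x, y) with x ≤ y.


Step 1: Factor n = 7921 = 89^2.
Step 2: Check the mod-4 condition on each prime factor: 89 ≡ 1 (mod 4), exponent 2.
All primes ≡ 3 (mod 4) appear to even exponent (or don't appear), so by the two-squares theorem n IS expressible as a sum of two squares.
Step 3: Build a representation. Here n = 89 · 89 is a product of primes ≡ 1 (mod 4). Each prime p ≡ 1 (mod 4) is itself a sum of two squares; find a² by testing p − a² for a perfect square:
  89: 89 − 1² = 88, 89 − 2² = 85, 89 − 3² = 80, 89 − 4² = 73, 89 − 5² = 64 = 8² ⇒ 89 = 5² + 8².
  Combine using the Brahmagupta–Fibonacci identity (a² + b²)(c² + d²) = (ac − bd)² + (ad + bc)² = (ac + bd)² + (ad − bc)²:
  89 · 89 = 7921: from (5² + 8²)(5² + 8²), take (5·5 − 8·8, 5·8 + 8·5) = (25 − 64, 40 + 40) = (-39, 80); dropping signs (only squares matter) gives (39, 80); check 39² + 80² = 1521 + 6400 = 7921 ✓.
Step 4: Order so x ≤ y and verify: 39² + 80² = 1521 + 6400 = 7921 = n. ✓

n = 7921 = 39² + 80² (one valid representation with x ≤ y).


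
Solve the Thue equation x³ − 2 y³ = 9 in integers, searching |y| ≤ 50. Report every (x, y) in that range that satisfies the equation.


The equation is x³ - 2y³ = 9. For fixed y, x³ = 2·y³ + 9, so a solution requires the RHS to be a perfect cube.
Strategy: iterate y from -50 to 50, compute RHS = 2·y³ + 9, and check whether it is a (positive or negative) perfect cube.
Check small values of y:
  y = 0: RHS = 9 is not a perfect cube.
  y = 1: RHS = 11 is not a perfect cube.
  y = -1: RHS = 7 is not a perfect cube.
  y = 2: RHS = 25 is not a perfect cube.
  y = -2: RHS = -7 is not a perfect cube.
  y = 3: RHS = 63 is not a perfect cube.
  y = -3: RHS = -45 is not a perfect cube.
Continuing the search up to |y| = 50 finds no solutions either.
No (x, y) in the scanned range satisfies the equation.

No integer solutions with |y| ≤ 50.


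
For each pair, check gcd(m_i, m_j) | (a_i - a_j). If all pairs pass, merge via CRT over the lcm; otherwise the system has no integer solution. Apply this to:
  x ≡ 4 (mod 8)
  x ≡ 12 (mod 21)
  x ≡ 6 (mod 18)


Moduli 8, 21, 18 are not pairwise coprime, so CRT works modulo lcm(m_i) when all pairwise compatibility conditions hold.
Pairwise compatibility: gcd(m_i, m_j) must divide a_i - a_j for every pair.
Merge one congruence at a time:
  Start: x ≡ 4 (mod 8).
  Combine with x ≡ 12 (mod 21): gcd(8, 21) = 1; 12 - 4 = 8, which IS divisible by 1, so compatible.
    Write x = 4 + 8·t and substitute into x ≡ 12 (mod 21): 8·t ≡ 12 − 4 = 8 (mod 21).
    The inverse of 8 mod 21 is 8 (since 8·8 = 64 = 3·21 + 1), so t ≡ 8·8 = 64 ≡ 1 (mod 21).
    Then x = 4 + 8·1 = 12, valid modulo lcm(8, 21) = 168: x ≡ 12 (mod 168).
  Combine with x ≡ 6 (mod 18): gcd(168, 18) = 6; 6 - 12 = -6, which IS divisible by 6, so compatible.
    Write x = 12 + 168·t and substitute into x ≡ 6 (mod 18): 168·t ≡ 6 − 12 = -6 (mod 18).
    Divide the congruence (and modulus) by g = 6: 28·t ≡ -1 (mod 3).
    Reduce coefficients mod 3: 1·t ≡ 2 (mod 3).
    So t ≡ 2 (mod 3).
    Then x = 12 + 168·2 = 348, valid modulo lcm(168, 18) = 504: x ≡ 348 (mod 504).
Verify: 348 mod 8 = 4, 348 mod 21 = 12, 348 mod 18 = 6.

x ≡ 348 (mod 504).


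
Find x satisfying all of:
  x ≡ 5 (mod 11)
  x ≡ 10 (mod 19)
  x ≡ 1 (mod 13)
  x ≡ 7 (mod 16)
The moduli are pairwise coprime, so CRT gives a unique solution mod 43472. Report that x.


Product of moduli M = 11 · 19 · 13 · 16 = 43472.
Merge one congruence at a time:
  Start: x ≡ 5 (mod 11).
  Combine with x ≡ 10 (mod 19); new modulus lcm = 209.
    Write x = 5 + 11·t and substitute into x ≡ 10 (mod 19): 11·t ≡ 10 − 5 = 5 (mod 19).
    The inverse of 11 mod 19 is 7 (since 11·7 = 77 = 4·19 + 1), so t ≡ 7·5 = 35 ≡ 16 (mod 19).
    Then x = 5 + 11·16 = 181, valid modulo lcm(11, 19) = 209: x ≡ 181 (mod 209).
  Combine with x ≡ 1 (mod 13); new modulus lcm = 2717.
    Write x = 181 + 209·t and substitute into x ≡ 1 (mod 13): 209·t ≡ 1 − 181 = -180 (mod 13).
    Reduce coefficients mod 13: 1·t ≡ 2 (mod 13).
    So t ≡ 2 (mod 13).
    Then x = 181 + 209·2 = 599, valid modulo lcm(209, 13) = 2717: x ≡ 599 (mod 2717).
  Combine with x ≡ 7 (mod 16); new modulus lcm = 43472.
    Write x = 599 + 2717·t and substitute into x ≡ 7 (mod 16): 2717·t ≡ 7 − 599 = -592 (mod 16).
    Reduce coefficients mod 16: 13·t ≡ 0 (mod 16).
    The inverse of 13 mod 16 is 5 (since 13·5 = 65 = 4·16 + 1), so t ≡ 5·0 = 0 ≡ 0 (mod 16).
    Then x = 599 + 2717·0 = 599, valid modulo lcm(2717, 16) = 43472: x ≡ 599 (mod 43472).
Verify against each original: 599 mod 11 = 5, 599 mod 19 = 10, 599 mod 13 = 1, 599 mod 16 = 7.

x ≡ 599 (mod 43472).


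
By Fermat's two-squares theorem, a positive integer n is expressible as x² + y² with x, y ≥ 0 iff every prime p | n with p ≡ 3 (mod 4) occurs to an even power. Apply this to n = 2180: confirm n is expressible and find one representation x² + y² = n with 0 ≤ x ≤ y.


Step 1: Factor n = 2180 = 2^2 · 5 · 109.
Step 2: Check the mod-4 condition on each prime factor: 2 = 2 (special); 5 ≡ 1 (mod 4), exponent 1; 109 ≡ 1 (mod 4), exponent 1.
All primes ≡ 3 (mod 4) appear to even exponent (or don't appear), so by the two-squares theorem n IS expressible as a sum of two squares.
Step 3: Build a representation. Group n = k² · m with k = 2 and m = 5 · 109 = 545 (a product of primes ≡ 1 (mod 4)); a representation of m scales to one of n via (k·x)² + (k·y)² = k²(x² + y²). Each prime p ≡ 1 (mod 4) is itself a sum of two squares; find a² by testing p − a² for a perfect square:
  5: 5 − 1² = 4 = 2² ⇒ 5 = 1² + 2².
  109: 109 − 1² = 108, 109 − 2² = 105, 109 − 3² = 100 = 10² ⇒ 109 = 3² + 10².
  Combine using the Brahmagupta–Fibonacci identity (a² + b²)(c² + d²) = (ac − bd)² + (ad + bc)² = (ac + bd)² + (ad − bc)²:
  5 · 109 = 545: from (1² + 2²)(3² + 10²), take (1·3 − 2·10, 1·10 + 2·3) = (3 − 20, 10 + 6) = (-17, 16); dropping signs (only squares matter) gives (17, 16); check 17² + 16² = 289 + 256 = 545 ✓.
  Scale by k = 2: (2·17, 2·16) = (34, 32).
Step 4: Order so x ≤ y and verify: 32² + 34² = 1024 + 1156 = 2180 = n. ✓

n = 2180 = 32² + 34² (one valid representation with x ≤ y).


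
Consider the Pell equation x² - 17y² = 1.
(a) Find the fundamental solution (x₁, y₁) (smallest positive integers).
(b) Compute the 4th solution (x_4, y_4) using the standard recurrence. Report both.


Step 1: Find the fundamental solution (x₁, y₁) of x² - 17y² = 1.
  Expand √17 as a continued fraction. a₀ = ⌊√17⌋ = 4; iterate m_{k+1} = d_k·a_k − m_k, d_{k+1} = (17 − m_{k+1}²)/d_k, a_{k+1} = ⌊(a₀ + m_{k+1})/d_{k+1}⌋ (starting m₀ = 0, d₀ = 1), with convergents p_k = a_k·p_{k-1} + p_{k-2}, q_k = a_k·q_{k-1} + q_{k-2} (p₋₁ = 1, q₋₁ = 0):
  k = 0: a₀ = 4; p₀/q₀ = 4/1; p₀² − 17·q₀² = 16 − 17 = -1.
  k = 1: m = 4, d = 1, a = ⌊(4 + 4)/1⌋ = 8; p/q = (8·4 + 1)/(8·1 + 0) = 33/8; p² − 17·q² = 1089 − 1088 = 1.
  The first convergent with p² − 17·q² = 1 gives the fundamental solution (x₁, y₁) = (33, 8).
Step 2: Apply the recurrence (x_{n+1}, y_{n+1}) = (x₁x_n + 17y₁y_n, x₁y_n + y₁x_n) repeatedly.
  From (x_1, y_1) = (33, 8): x_2 = 33·33 + 17·8·8 = 2177; y_2 = 33·8 + 8·33 = 528.
  From (x_2, y_2) = (2177, 528): x_3 = 33·2177 + 17·8·528 = 143649; y_3 = 33·528 + 8·2177 = 34840.
  From (x_3, y_3) = (143649, 34840): x_4 = 33·143649 + 17·8·34840 = 9478657; y_4 = 33·34840 + 8·143649 = 2298912.
Step 3: Verify x_4² - 17·y_4² = 89844938523649 - 89844938523648 = 1 (should be 1). ✓

(x_1, y_1) = (33, 8); (x_4, y_4) = (9478657, 2298912).


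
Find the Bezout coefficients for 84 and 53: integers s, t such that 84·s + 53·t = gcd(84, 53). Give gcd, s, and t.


Euclidean algorithm on (84, 53) — divide until remainder is 0:
  84 = 1 · 53 + 31
  53 = 1 · 31 + 22
  31 = 1 · 22 + 9
  22 = 2 · 9 + 4
  9 = 2 · 4 + 1
  4 = 4 · 1 + 0
gcd(84, 53) = 1.
Track Bezout coefficients alongside the remainders: start with r₀ = 84 = a·1 + b·0 (s = 1, t = 0) and r₁ = 53 = a·0 + b·1 (s = 0, t = 1); each new remainder r_{k+1} = r_{k-1} − q_k·r_k inherits s_{k+1} = s_{k-1} − q_k·s_k, t_{k+1} = t_{k-1} − q_k·t_k, so r_k = a·s_k + b·t_k at every step:
  q = 1: r = 31, s = 1 − 1·0 = 1, t = 0 − 1·1 = -1  (check: 84·1 + 53·(-1) = 31)
  q = 1: r = 22, s = 0 − 1·1 = -1, t = 1 − 1·(-1) = 2  (check: 84·(-1) + 53·2 = 22)
  q = 1: r = 9, s = 1 − 1·(-1) = 2, t = -1 − 1·2 = -3  (check: 84·2 + 53·(-3) = 9)
  q = 2: r = 4, s = -1 − 2·2 = -5, t = 2 − 2·(-3) = 8  (check: 84·(-5) + 53·8 = 4)
  q = 2: r = 1, s = 2 − 2·(-5) = 12, t = -3 − 2·8 = -19  (check: 84·12 + 53·(-19) = 1)
The row with r = 1 (the gcd) gives the Bezout coefficients s = 12, t = -19.
Result: 84 · (12) + 53 · (-19) = 1.

gcd(84, 53) = 1; s = 12, t = -19 (check: 84·12 + 53·(-19) = 1).


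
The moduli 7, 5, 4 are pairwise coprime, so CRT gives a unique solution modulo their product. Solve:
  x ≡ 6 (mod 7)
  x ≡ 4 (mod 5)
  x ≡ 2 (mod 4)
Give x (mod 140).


Moduli 7, 5, 4 are pairwise coprime; by CRT there is a unique solution modulo M = 7 · 5 · 4 = 140.
Solve pairwise, accumulating the modulus:
  Start with x ≡ 6 (mod 7).
  Combine with x ≡ 4 (mod 5): since gcd(7, 5) = 1, we get a unique residue mod 35.
    Write x = 6 + 7·t and substitute into x ≡ 4 (mod 5): 7·t ≡ 4 − 6 = -2 (mod 5).
    Reduce coefficients mod 5: 2·t ≡ 3 (mod 5).
    The inverse of 2 mod 5 is 3 (since 2·3 = 6 = 1·5 + 1), so t ≡ 3·3 = 9 ≡ 4 (mod 5).
    Then x = 6 + 7·4 = 34, valid modulo lcm(7, 5) = 35: x ≡ 34 (mod 35).
  Combine with x ≡ 2 (mod 4): since gcd(35, 4) = 1, we get a unique residue mod 140.
    Write x = 34 + 35·t and substitute into x ≡ 2 (mod 4): 35·t ≡ 2 − 34 = -32 (mod 4).
    Reduce coefficients mod 4: 3·t ≡ 0 (mod 4).
    The inverse of 3 mod 4 is 3 (since 3·3 = 9 = 2·4 + 1), so t ≡ 3·0 = 0 ≡ 0 (mod 4).
    Then x = 34 + 35·0 = 34, valid modulo lcm(35, 4) = 140: x ≡ 34 (mod 140).
Verify: 34 mod 7 = 6 ✓, 34 mod 5 = 4 ✓, 34 mod 4 = 2 ✓.

x ≡ 34 (mod 140).


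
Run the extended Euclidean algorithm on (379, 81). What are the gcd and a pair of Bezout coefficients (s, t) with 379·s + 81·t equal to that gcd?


Euclidean algorithm on (379, 81) — divide until remainder is 0:
  379 = 4 · 81 + 55
  81 = 1 · 55 + 26
  55 = 2 · 26 + 3
  26 = 8 · 3 + 2
  3 = 1 · 2 + 1
  2 = 2 · 1 + 0
gcd(379, 81) = 1.
Track Bezout coefficients alongside the remainders: start with r₀ = 379 = a·1 + b·0 (s = 1, t = 0) and r₁ = 81 = a·0 + b·1 (s = 0, t = 1); each new remainder r_{k+1} = r_{k-1} − q_k·r_k inherits s_{k+1} = s_{k-1} − q_k·s_k, t_{k+1} = t_{k-1} − q_k·t_k, so r_k = a·s_k + b·t_k at every step:
  q = 4: r = 55, s = 1 − 4·0 = 1, t = 0 − 4·1 = -4  (check: 379·1 + 81·(-4) = 55)
  q = 1: r = 26, s = 0 − 1·1 = -1, t = 1 − 1·(-4) = 5  (check: 379·(-1) + 81·5 = 26)
  q = 2: r = 3, s = 1 − 2·(-1) = 3, t = -4 − 2·5 = -14  (check: 379·3 + 81·(-14) = 3)
  q = 8: r = 2, s = -1 − 8·3 = -25, t = 5 − 8·(-14) = 117  (check: 379·(-25) + 81·117 = 2)
  q = 1: r = 1, s = 3 − 1·(-25) = 28, t = -14 − 1·117 = -131  (check: 379·28 + 81·(-131) = 1)
The row with r = 1 (the gcd) gives the Bezout coefficients s = 28, t = -131.
Result: 379 · (28) + 81 · (-131) = 1.

gcd(379, 81) = 1; s = 28, t = -131 (check: 379·28 + 81·(-131) = 1).


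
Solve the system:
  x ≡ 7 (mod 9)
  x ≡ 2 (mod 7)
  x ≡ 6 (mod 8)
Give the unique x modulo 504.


Moduli 9, 7, 8 are pairwise coprime; by CRT there is a unique solution modulo M = 9 · 7 · 8 = 504.
Solve pairwise, accumulating the modulus:
  Start with x ≡ 7 (mod 9).
  Combine with x ≡ 2 (mod 7): since gcd(9, 7) = 1, we get a unique residue mod 63.
    Write x = 7 + 9·t and substitute into x ≡ 2 (mod 7): 9·t ≡ 2 − 7 = -5 (mod 7).
    Reduce coefficients mod 7: 2·t ≡ 2 (mod 7).
    The inverse of 2 mod 7 is 4 (since 2·4 = 8 = 1·7 + 1), so t ≡ 4·2 = 8 ≡ 1 (mod 7).
    Then x = 7 + 9·1 = 16, valid modulo lcm(9, 7) = 63: x ≡ 16 (mod 63).
  Combine with x ≡ 6 (mod 8): since gcd(63, 8) = 1, we get a unique residue mod 504.
    Write x = 16 + 63·t and substitute into x ≡ 6 (mod 8): 63·t ≡ 6 − 16 = -10 (mod 8).
    Reduce coefficients mod 8: 7·t ≡ 6 (mod 8).
    The inverse of 7 mod 8 is 7 (since 7·7 = 49 = 6·8 + 1), so t ≡ 7·6 = 42 ≡ 2 (mod 8).
    Then x = 16 + 63·2 = 142, valid modulo lcm(63, 8) = 504: x ≡ 142 (mod 504).
Verify: 142 mod 9 = 7 ✓, 142 mod 7 = 2 ✓, 142 mod 8 = 6 ✓.

x ≡ 142 (mod 504).


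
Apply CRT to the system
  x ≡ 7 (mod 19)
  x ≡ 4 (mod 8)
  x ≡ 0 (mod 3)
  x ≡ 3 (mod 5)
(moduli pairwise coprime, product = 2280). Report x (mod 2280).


Product of moduli M = 19 · 8 · 3 · 5 = 2280.
Merge one congruence at a time:
  Start: x ≡ 7 (mod 19).
  Combine with x ≡ 4 (mod 8); new modulus lcm = 152.
    Write x = 7 + 19·t and substitute into x ≡ 4 (mod 8): 19·t ≡ 4 − 7 = -3 (mod 8).
    Reduce coefficients mod 8: 3·t ≡ 5 (mod 8).
    The inverse of 3 mod 8 is 3 (since 3·3 = 9 = 1·8 + 1), so t ≡ 3·5 = 15 ≡ 7 (mod 8).
    Then x = 7 + 19·7 = 140, valid modulo lcm(19, 8) = 152: x ≡ 140 (mod 152).
  Combine with x ≡ 0 (mod 3); new modulus lcm = 456.
    Write x = 140 + 152·t and substitute into x ≡ 0 (mod 3): 152·t ≡ 0 − 140 = -140 (mod 3).
    Reduce coefficients mod 3: 2·t ≡ 1 (mod 3).
    The inverse of 2 mod 3 is 2 (since 2·2 = 4 = 1·3 + 1), so t ≡ 2·1 = 2 ≡ 2 (mod 3).
    Then x = 140 + 152·2 = 444, valid modulo lcm(152, 3) = 456: x ≡ 444 (mod 456).
  Combine with x ≡ 3 (mod 5); new modulus lcm = 2280.
    Write x = 444 + 456·t and substitute into x ≡ 3 (mod 5): 456·t ≡ 3 − 444 = -441 (mod 5).
    Reduce coefficients mod 5: 1·t ≡ 4 (mod 5).
    So t ≡ 4 (mod 5).
    Then x = 444 + 456·4 = 2268, valid modulo lcm(456, 5) = 2280: x ≡ 2268 (mod 2280).
Verify against each original: 2268 mod 19 = 7, 2268 mod 8 = 4, 2268 mod 3 = 0, 2268 mod 5 = 3.

x ≡ 2268 (mod 2280).


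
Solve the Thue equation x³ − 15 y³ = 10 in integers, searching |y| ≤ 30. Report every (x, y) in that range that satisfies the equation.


The equation is x³ - 15y³ = 10. For fixed y, x³ = 15·y³ + 10, so a solution requires the RHS to be a perfect cube.
Strategy: iterate y from -30 to 30, compute RHS = 15·y³ + 10, and check whether it is a (positive or negative) perfect cube.
Check small values of y:
  y = 0: RHS = 10 is not a perfect cube.
  y = 1: RHS = 25 is not a perfect cube.
  y = -1: RHS = -5 is not a perfect cube.
  y = 2: RHS = 130 is not a perfect cube.
  y = -2: RHS = -110 is not a perfect cube.
  y = 3: RHS = 415 is not a perfect cube.
  y = -3: RHS = -395 is not a perfect cube.
Continuing the search up to |y| = 30 finds no solutions either.
No (x, y) in the scanned range satisfies the equation.

No integer solutions with |y| ≤ 30.


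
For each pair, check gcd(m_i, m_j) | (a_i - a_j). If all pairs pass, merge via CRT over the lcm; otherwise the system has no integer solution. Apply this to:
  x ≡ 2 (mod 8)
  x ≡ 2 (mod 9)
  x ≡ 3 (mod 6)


Moduli 8, 9, 6 are not pairwise coprime, so CRT works modulo lcm(m_i) when all pairwise compatibility conditions hold.
Pairwise compatibility: gcd(m_i, m_j) must divide a_i - a_j for every pair.
Merge one congruence at a time:
  Start: x ≡ 2 (mod 8).
  Combine with x ≡ 2 (mod 9): gcd(8, 9) = 1; 2 - 2 = 0, which IS divisible by 1, so compatible.
    Write x = 2 + 8·t and substitute into x ≡ 2 (mod 9): 8·t ≡ 2 − 2 = 0 (mod 9).
    The inverse of 8 mod 9 is 8 (since 8·8 = 64 = 7·9 + 1), so t ≡ 8·0 = 0 ≡ 0 (mod 9).
    Then x = 2 + 8·0 = 2, valid modulo lcm(8, 9) = 72: x ≡ 2 (mod 72).
  Combine with x ≡ 3 (mod 6): gcd(72, 6) = 6, and 3 - 2 = 1 is NOT divisible by 6.
    ⇒ system is inconsistent (no integer solution).

No solution (the system is inconsistent).


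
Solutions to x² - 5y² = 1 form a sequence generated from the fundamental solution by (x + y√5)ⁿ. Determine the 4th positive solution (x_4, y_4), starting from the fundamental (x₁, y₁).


Step 1: Find the fundamental solution (x₁, y₁) of x² - 5y² = 1.
  Expand √5 as a continued fraction. a₀ = ⌊√5⌋ = 2; iterate m_{k+1} = d_k·a_k − m_k, d_{k+1} = (5 − m_{k+1}²)/d_k, a_{k+1} = ⌊(a₀ + m_{k+1})/d_{k+1}⌋ (starting m₀ = 0, d₀ = 1), with convergents p_k = a_k·p_{k-1} + p_{k-2}, q_k = a_k·q_{k-1} + q_{k-2} (p₋₁ = 1, q₋₁ = 0):
  k = 0: a₀ = 2; p₀/q₀ = 2/1; p₀² − 5·q₀² = 4 − 5 = -1.
  k = 1: m = 2, d = 1, a = ⌊(2 + 2)/1⌋ = 4; p/q = (4·2 + 1)/(4·1 + 0) = 9/4; p² − 5·q² = 81 − 80 = 1.
  The first convergent with p² − 5·q² = 1 gives the fundamental solution (x₁, y₁) = (9, 4).
Step 2: Apply the recurrence (x_{n+1}, y_{n+1}) = (x₁x_n + 5y₁y_n, x₁y_n + y₁x_n) repeatedly.
  From (x_1, y_1) = (9, 4): x_2 = 9·9 + 5·4·4 = 161; y_2 = 9·4 + 4·9 = 72.
  From (x_2, y_2) = (161, 72): x_3 = 9·161 + 5·4·72 = 2889; y_3 = 9·72 + 4·161 = 1292.
  From (x_3, y_3) = (2889, 1292): x_4 = 9·2889 + 5·4·1292 = 51841; y_4 = 9·1292 + 4·2889 = 23184.
Step 3: Verify x_4² - 5·y_4² = 2687489281 - 2687489280 = 1 (should be 1). ✓

(x_1, y_1) = (9, 4); (x_4, y_4) = (51841, 23184).


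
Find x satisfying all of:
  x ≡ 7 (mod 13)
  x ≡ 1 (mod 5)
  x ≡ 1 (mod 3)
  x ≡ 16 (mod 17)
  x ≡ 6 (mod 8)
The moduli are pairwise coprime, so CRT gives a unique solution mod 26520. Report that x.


Product of moduli M = 13 · 5 · 3 · 17 · 8 = 26520.
Merge one congruence at a time:
  Start: x ≡ 7 (mod 13).
  Combine with x ≡ 1 (mod 5); new modulus lcm = 65.
    Write x = 7 + 13·t and substitute into x ≡ 1 (mod 5): 13·t ≡ 1 − 7 = -6 (mod 5).
    Reduce coefficients mod 5: 3·t ≡ 4 (mod 5).
    The inverse of 3 mod 5 is 2 (since 3·2 = 6 = 1·5 + 1), so t ≡ 2·4 = 8 ≡ 3 (mod 5).
    Then x = 7 + 13·3 = 46, valid modulo lcm(13, 5) = 65: x ≡ 46 (mod 65).
  Combine with x ≡ 1 (mod 3); new modulus lcm = 195.
    Write x = 46 + 65·t and substitute into x ≡ 1 (mod 3): 65·t ≡ 1 − 46 = -45 (mod 3).
    Reduce coefficients mod 3: 2·t ≡ 0 (mod 3).
    The inverse of 2 mod 3 is 2 (since 2·2 = 4 = 1·3 + 1), so t ≡ 2·0 = 0 ≡ 0 (mod 3).
    Then x = 46 + 65·0 = 46, valid modulo lcm(65, 3) = 195: x ≡ 46 (mod 195).
  Combine with x ≡ 16 (mod 17); new modulus lcm = 3315.
    Write x = 46 + 195·t and substitute into x ≡ 16 (mod 17): 195·t ≡ 16 − 46 = -30 (mod 17).
    Reduce coefficients mod 17: 8·t ≡ 4 (mod 17).
    The inverse of 8 mod 17 is 15 (since 8·15 = 120 = 7·17 + 1), so t ≡ 15·4 = 60 ≡ 9 (mod 17).
    Then x = 46 + 195·9 = 1801, valid modulo lcm(195, 17) = 3315: x ≡ 1801 (mod 3315).
  Combine with x ≡ 6 (mod 8); new modulus lcm = 26520.
    Write x = 1801 + 3315·t and substitute into x ≡ 6 (mod 8): 3315·t ≡ 6 − 1801 = -1795 (mod 8).
    Reduce coefficients mod 8: 3·t ≡ 5 (mod 8).
    The inverse of 3 mod 8 is 3 (since 3·3 = 9 = 1·8 + 1), so t ≡ 3·5 = 15 ≡ 7 (mod 8).
    Then x = 1801 + 3315·7 = 25006, valid modulo lcm(3315, 8) = 26520: x ≡ 25006 (mod 26520).
Verify against each original: 25006 mod 13 = 7, 25006 mod 5 = 1, 25006 mod 3 = 1, 25006 mod 17 = 16, 25006 mod 8 = 6.

x ≡ 25006 (mod 26520).


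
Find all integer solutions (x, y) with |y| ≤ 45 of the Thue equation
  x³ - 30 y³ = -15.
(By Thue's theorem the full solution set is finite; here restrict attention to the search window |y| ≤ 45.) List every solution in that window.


The equation is x³ - 30y³ = -15. For fixed y, x³ = 30·y³ − 15, so a solution requires the RHS to be a perfect cube.
Strategy: iterate y from -45 to 45, compute RHS = 30·y³ − 15, and check whether it is a (positive or negative) perfect cube.
Check small values of y:
  y = 0: RHS = -15 is not a perfect cube.
  y = 1: RHS = 15 is not a perfect cube.
  y = -1: RHS = -45 is not a perfect cube.
  y = 2: RHS = 225 is not a perfect cube.
  y = -2: RHS = -255 is not a perfect cube.
  y = 3: RHS = 795 is not a perfect cube.
  y = -3: RHS = -825 is not a perfect cube.
Continuing the search up to |y| = 45 finds no solutions either.
No (x, y) in the scanned range satisfies the equation.

No integer solutions with |y| ≤ 45.


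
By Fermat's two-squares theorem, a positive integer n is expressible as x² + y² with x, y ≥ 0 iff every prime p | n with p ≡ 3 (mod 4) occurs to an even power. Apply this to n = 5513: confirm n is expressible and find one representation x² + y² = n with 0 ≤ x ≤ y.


Step 1: Factor n = 5513 = 37 · 149.
Step 2: Check the mod-4 condition on each prime factor: 37 ≡ 1 (mod 4), exponent 1; 149 ≡ 1 (mod 4), exponent 1.
All primes ≡ 3 (mod 4) appear to even exponent (or don't appear), so by the two-squares theorem n IS expressible as a sum of two squares.
Step 3: Build a representation. Here n = 37 · 149 is a product of primes ≡ 1 (mod 4). Each prime p ≡ 1 (mod 4) is itself a sum of two squares; find a² by testing p − a² for a perfect square:
  37: 37 − 1² = 36 = 6² ⇒ 37 = 1² + 6².
  149: 149 − 1² = 148, 149 − 2² = 145, 149 − 3² = 140, 149 − 4² = 133, 149 − 5² = 124, 149 − 6² = 113, 149 − 7² = 100 = 10² ⇒ 149 = 7² + 10².
  Combine using the Brahmagupta–Fibonacci identity (a² + b²)(c² + d²) = (ac − bd)² + (ad + bc)² = (ac + bd)² + (ad − bc)²:
  37 · 149 = 5513: from (1² + 6²)(7² + 10²), take (1·7 − 6·10, 1·10 + 6·7) = (7 − 60, 10 + 42) = (-53, 52); dropping signs (only squares matter) gives (53, 52); check 53² + 52² = 2809 + 2704 = 5513 ✓.
Step 4: Order so x ≤ y and verify: 52² + 53² = 2704 + 2809 = 5513 = n. ✓

n = 5513 = 52² + 53² (one valid representation with x ≤ y).


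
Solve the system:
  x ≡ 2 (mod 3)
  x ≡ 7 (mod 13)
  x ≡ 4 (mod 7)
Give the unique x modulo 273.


Moduli 3, 13, 7 are pairwise coprime; by CRT there is a unique solution modulo M = 3 · 13 · 7 = 273.
Solve pairwise, accumulating the modulus:
  Start with x ≡ 2 (mod 3).
  Combine with x ≡ 7 (mod 13): since gcd(3, 13) = 1, we get a unique residue mod 39.
    Write x = 2 + 3·t and substitute into x ≡ 7 (mod 13): 3·t ≡ 7 − 2 = 5 (mod 13).
    The inverse of 3 mod 13 is 9 (since 3·9 = 27 = 2·13 + 1), so t ≡ 9·5 = 45 ≡ 6 (mod 13).
    Then x = 2 + 3·6 = 20, valid modulo lcm(3, 13) = 39: x ≡ 20 (mod 39).
  Combine with x ≡ 4 (mod 7): since gcd(39, 7) = 1, we get a unique residue mod 273.
    Write x = 20 + 39·t and substitute into x ≡ 4 (mod 7): 39·t ≡ 4 − 20 = -16 (mod 7).
    Reduce coefficients mod 7: 4·t ≡ 5 (mod 7).
    The inverse of 4 mod 7 is 2 (since 4·2 = 8 = 1·7 + 1), so t ≡ 2·5 = 10 ≡ 3 (mod 7).
    Then x = 20 + 39·3 = 137, valid modulo lcm(39, 7) = 273: x ≡ 137 (mod 273).
Verify: 137 mod 3 = 2 ✓, 137 mod 13 = 7 ✓, 137 mod 7 = 4 ✓.

x ≡ 137 (mod 273).


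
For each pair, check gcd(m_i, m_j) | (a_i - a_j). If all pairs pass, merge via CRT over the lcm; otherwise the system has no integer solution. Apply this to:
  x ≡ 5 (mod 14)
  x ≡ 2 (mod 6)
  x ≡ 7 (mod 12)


Moduli 14, 6, 12 are not pairwise coprime, so CRT works modulo lcm(m_i) when all pairwise compatibility conditions hold.
Pairwise compatibility: gcd(m_i, m_j) must divide a_i - a_j for every pair.
Merge one congruence at a time:
  Start: x ≡ 5 (mod 14).
  Combine with x ≡ 2 (mod 6): gcd(14, 6) = 2, and 2 - 5 = -3 is NOT divisible by 2.
    ⇒ system is inconsistent (no integer solution).

No solution (the system is inconsistent).


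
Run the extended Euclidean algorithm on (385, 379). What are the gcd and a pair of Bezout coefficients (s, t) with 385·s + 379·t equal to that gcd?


Euclidean algorithm on (385, 379) — divide until remainder is 0:
  385 = 1 · 379 + 6
  379 = 63 · 6 + 1
  6 = 6 · 1 + 0
gcd(385, 379) = 1.
Track Bezout coefficients alongside the remainders: start with r₀ = 385 = a·1 + b·0 (s = 1, t = 0) and r₁ = 379 = a·0 + b·1 (s = 0, t = 1); each new remainder r_{k+1} = r_{k-1} − q_k·r_k inherits s_{k+1} = s_{k-1} − q_k·s_k, t_{k+1} = t_{k-1} − q_k·t_k, so r_k = a·s_k + b·t_k at every step:
  q = 1: r = 6, s = 1 − 1·0 = 1, t = 0 − 1·1 = -1  (check: 385·1 + 379·(-1) = 6)
  q = 63: r = 1, s = 0 − 63·1 = -63, t = 1 − 63·(-1) = 64  (check: 385·(-63) + 379·64 = 1)
The row with r = 1 (the gcd) gives the Bezout coefficients s = -63, t = 64.
Result: 385 · (-63) + 379 · (64) = 1.

gcd(385, 379) = 1; s = -63, t = 64 (check: 385·(-63) + 379·64 = 1).


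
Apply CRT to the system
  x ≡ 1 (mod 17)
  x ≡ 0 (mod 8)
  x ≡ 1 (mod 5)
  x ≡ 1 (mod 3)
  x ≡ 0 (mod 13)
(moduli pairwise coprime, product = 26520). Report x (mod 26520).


Product of moduli M = 17 · 8 · 5 · 3 · 13 = 26520.
Merge one congruence at a time:
  Start: x ≡ 1 (mod 17).
  Combine with x ≡ 0 (mod 8); new modulus lcm = 136.
    Write x = 1 + 17·t and substitute into x ≡ 0 (mod 8): 17·t ≡ 0 − 1 = -1 (mod 8).
    Reduce coefficients mod 8: 1·t ≡ 7 (mod 8).
    So t ≡ 7 (mod 8).
    Then x = 1 + 17·7 = 120, valid modulo lcm(17, 8) = 136: x ≡ 120 (mod 136).
  Combine with x ≡ 1 (mod 5); new modulus lcm = 680.
    Write x = 120 + 136·t and substitute into x ≡ 1 (mod 5): 136·t ≡ 1 − 120 = -119 (mod 5).
    Reduce coefficients mod 5: 1·t ≡ 1 (mod 5).
    So t ≡ 1 (mod 5).
    Then x = 120 + 136·1 = 256, valid modulo lcm(136, 5) = 680: x ≡ 256 (mod 680).
  Combine with x ≡ 1 (mod 3); new modulus lcm = 2040.
    Write x = 256 + 680·t and substitute into x ≡ 1 (mod 3): 680·t ≡ 1 − 256 = -255 (mod 3).
    Reduce coefficients mod 3: 2·t ≡ 0 (mod 3).
    The inverse of 2 mod 3 is 2 (since 2·2 = 4 = 1·3 + 1), so t ≡ 2·0 = 0 ≡ 0 (mod 3).
    Then x = 256 + 680·0 = 256, valid modulo lcm(680, 3) = 2040: x ≡ 256 (mod 2040).
  Combine with x ≡ 0 (mod 13); new modulus lcm = 26520.
    Write x = 256 + 2040·t and substitute into x ≡ 0 (mod 13): 2040·t ≡ 0 − 256 = -256 (mod 13).
    Reduce coefficients mod 13: 12·t ≡ 4 (mod 13).
    The inverse of 12 mod 13 is 12 (since 12·12 = 144 = 11·13 + 1), so t ≡ 12·4 = 48 ≡ 9 (mod 13).
    Then x = 256 + 2040·9 = 18616, valid modulo lcm(2040, 13) = 26520: x ≡ 18616 (mod 26520).
Verify against each original: 18616 mod 17 = 1, 18616 mod 8 = 0, 18616 mod 5 = 1, 18616 mod 3 = 1, 18616 mod 13 = 0.

x ≡ 18616 (mod 26520).


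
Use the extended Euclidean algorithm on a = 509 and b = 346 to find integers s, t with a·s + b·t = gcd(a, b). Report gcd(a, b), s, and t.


Euclidean algorithm on (509, 346) — divide until remainder is 0:
  509 = 1 · 346 + 163
  346 = 2 · 163 + 20
  163 = 8 · 20 + 3
  20 = 6 · 3 + 2
  3 = 1 · 2 + 1
  2 = 2 · 1 + 0
gcd(509, 346) = 1.
Track Bezout coefficients alongside the remainders: start with r₀ = 509 = a·1 + b·0 (s = 1, t = 0) and r₁ = 346 = a·0 + b·1 (s = 0, t = 1); each new remainder r_{k+1} = r_{k-1} − q_k·r_k inherits s_{k+1} = s_{k-1} − q_k·s_k, t_{k+1} = t_{k-1} − q_k·t_k, so r_k = a·s_k + b·t_k at every step:
  q = 1: r = 163, s = 1 − 1·0 = 1, t = 0 − 1·1 = -1  (check: 509·1 + 346·(-1) = 163)
  q = 2: r = 20, s = 0 − 2·1 = -2, t = 1 − 2·(-1) = 3  (check: 509·(-2) + 346·3 = 20)
  q = 8: r = 3, s = 1 − 8·(-2) = 17, t = -1 − 8·3 = -25  (check: 509·17 + 346·(-25) = 3)
  q = 6: r = 2, s = -2 − 6·17 = -104, t = 3 − 6·(-25) = 153  (check: 509·(-104) + 346·153 = 2)
  q = 1: r = 1, s = 17 − 1·(-104) = 121, t = -25 − 1·153 = -178  (check: 509·121 + 346·(-178) = 1)
The row with r = 1 (the gcd) gives the Bezout coefficients s = 121, t = -178.
Result: 509 · (121) + 346 · (-178) = 1.

gcd(509, 346) = 1; s = 121, t = -178 (check: 509·121 + 346·(-178) = 1).


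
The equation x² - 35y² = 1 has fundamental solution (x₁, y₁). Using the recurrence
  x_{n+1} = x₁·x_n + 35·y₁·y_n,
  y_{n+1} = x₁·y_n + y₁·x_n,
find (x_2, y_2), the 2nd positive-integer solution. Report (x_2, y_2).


Step 1: Find the fundamental solution (x₁, y₁) of x² - 35y² = 1.
  Expand √35 as a continued fraction. a₀ = ⌊√35⌋ = 5; iterate m_{k+1} = d_k·a_k − m_k, d_{k+1} = (35 − m_{k+1}²)/d_k, a_{k+1} = ⌊(a₀ + m_{k+1})/d_{k+1}⌋ (starting m₀ = 0, d₀ = 1), with convergents p_k = a_k·p_{k-1} + p_{k-2}, q_k = a_k·q_{k-1} + q_{k-2} (p₋₁ = 1, q₋₁ = 0):
  k = 0: a₀ = 5; p₀/q₀ = 5/1; p₀² − 35·q₀² = 25 − 35 = -10.
  k = 1: m = 5, d = 10, a = ⌊(5 + 5)/10⌋ = 1; p/q = (1·5 + 1)/(1·1 + 0) = 6/1; p² − 35·q² = 36 − 35 = 1.
  The first convergent with p² − 35·q² = 1 gives the fundamental solution (x₁, y₁) = (6, 1).
Step 2: Apply the recurrence (x_{n+1}, y_{n+1}) = (x₁x_n + 35y₁y_n, x₁y_n + y₁x_n) repeatedly.
  From (x_1, y_1) = (6, 1): x_2 = 6·6 + 35·1·1 = 71; y_2 = 6·1 + 1·6 = 12.
Step 3: Verify x_2² - 35·y_2² = 5041 - 5040 = 1 (should be 1). ✓

(x_1, y_1) = (6, 1); (x_2, y_2) = (71, 12).


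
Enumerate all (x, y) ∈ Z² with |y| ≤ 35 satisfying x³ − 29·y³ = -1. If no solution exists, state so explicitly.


The equation is x³ - 29y³ = -1. For fixed y, x³ = 29·y³ − 1, so a solution requires the RHS to be a perfect cube.
Strategy: iterate y from -35 to 35, compute RHS = 29·y³ − 1, and check whether it is a (positive or negative) perfect cube.
Check small values of y:
  y = 0: RHS = -1 = (-1)³ ⇒ x = -1 works.
  y = 1: RHS = 28 is not a perfect cube.
  y = -1: RHS = -30 is not a perfect cube.
  y = 2: RHS = 231 is not a perfect cube.
  y = -2: RHS = -233 is not a perfect cube.
  y = 3: RHS = 782 is not a perfect cube.
  y = -3: RHS = -784 is not a perfect cube.
Continuing the search up to |y| = 35 finds no further solutions beyond those listed.
Collected solutions: (-1, 0).

Solutions (with |y| ≤ 35): (-1, 0).


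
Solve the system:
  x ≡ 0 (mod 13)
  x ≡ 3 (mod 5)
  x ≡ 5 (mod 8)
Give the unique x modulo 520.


Moduli 13, 5, 8 are pairwise coprime; by CRT there is a unique solution modulo M = 13 · 5 · 8 = 520.
Solve pairwise, accumulating the modulus:
  Start with x ≡ 0 (mod 13).
  Combine with x ≡ 3 (mod 5): since gcd(13, 5) = 1, we get a unique residue mod 65.
    Write x = 0 + 13·t and substitute into x ≡ 3 (mod 5): 13·t ≡ 3 − 0 = 3 (mod 5).
    Reduce coefficients mod 5: 3·t ≡ 3 (mod 5).
    The inverse of 3 mod 5 is 2 (since 3·2 = 6 = 1·5 + 1), so t ≡ 2·3 = 6 ≡ 1 (mod 5).
    Then x = 0 + 13·1 = 13, valid modulo lcm(13, 5) = 65: x ≡ 13 (mod 65).
  Combine with x ≡ 5 (mod 8): since gcd(65, 8) = 1, we get a unique residue mod 520.
    Write x = 13 + 65·t and substitute into x ≡ 5 (mod 8): 65·t ≡ 5 − 13 = -8 (mod 8).
    Reduce coefficients mod 8: 1·t ≡ 0 (mod 8).
    So t ≡ 0 (mod 8).
    Then x = 13 + 65·0 = 13, valid modulo lcm(65, 8) = 520: x ≡ 13 (mod 520).
Verify: 13 mod 13 = 0 ✓, 13 mod 5 = 3 ✓, 13 mod 8 = 5 ✓.

x ≡ 13 (mod 520).


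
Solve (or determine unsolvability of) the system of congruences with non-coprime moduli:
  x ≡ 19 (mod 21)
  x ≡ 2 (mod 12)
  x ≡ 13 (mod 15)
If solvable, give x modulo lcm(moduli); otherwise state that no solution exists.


Moduli 21, 12, 15 are not pairwise coprime, so CRT works modulo lcm(m_i) when all pairwise compatibility conditions hold.
Pairwise compatibility: gcd(m_i, m_j) must divide a_i - a_j for every pair.
Merge one congruence at a time:
  Start: x ≡ 19 (mod 21).
  Combine with x ≡ 2 (mod 12): gcd(21, 12) = 3, and 2 - 19 = -17 is NOT divisible by 3.
    ⇒ system is inconsistent (no integer solution).

No solution (the system is inconsistent).


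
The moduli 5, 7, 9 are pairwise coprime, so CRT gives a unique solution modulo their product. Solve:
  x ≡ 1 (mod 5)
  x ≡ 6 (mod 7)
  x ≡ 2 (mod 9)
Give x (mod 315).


Moduli 5, 7, 9 are pairwise coprime; by CRT there is a unique solution modulo M = 5 · 7 · 9 = 315.
Solve pairwise, accumulating the modulus:
  Start with x ≡ 1 (mod 5).
  Combine with x ≡ 6 (mod 7): since gcd(5, 7) = 1, we get a unique residue mod 35.
    Write x = 1 + 5·t and substitute into x ≡ 6 (mod 7): 5·t ≡ 6 − 1 = 5 (mod 7).
    The inverse of 5 mod 7 is 3 (since 5·3 = 15 = 2·7 + 1), so t ≡ 3·5 = 15 ≡ 1 (mod 7).
    Then x = 1 + 5·1 = 6, valid modulo lcm(5, 7) = 35: x ≡ 6 (mod 35).
  Combine with x ≡ 2 (mod 9): since gcd(35, 9) = 1, we get a unique residue mod 315.
    Write x = 6 + 35·t and substitute into x ≡ 2 (mod 9): 35·t ≡ 2 − 6 = -4 (mod 9).
    Reduce coefficients mod 9: 8·t ≡ 5 (mod 9).
    The inverse of 8 mod 9 is 8 (since 8·8 = 64 = 7·9 + 1), so t ≡ 8·5 = 40 ≡ 4 (mod 9).
    Then x = 6 + 35·4 = 146, valid modulo lcm(35, 9) = 315: x ≡ 146 (mod 315).
Verify: 146 mod 5 = 1 ✓, 146 mod 7 = 6 ✓, 146 mod 9 = 2 ✓.

x ≡ 146 (mod 315).


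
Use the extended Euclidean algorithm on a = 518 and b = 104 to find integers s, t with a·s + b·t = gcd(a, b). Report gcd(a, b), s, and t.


Euclidean algorithm on (518, 104) — divide until remainder is 0:
  518 = 4 · 104 + 102
  104 = 1 · 102 + 2
  102 = 51 · 2 + 0
gcd(518, 104) = 2.
Track Bezout coefficients alongside the remainders: start with r₀ = 518 = a·1 + b·0 (s = 1, t = 0) and r₁ = 104 = a·0 + b·1 (s = 0, t = 1); each new remainder r_{k+1} = r_{k-1} − q_k·r_k inherits s_{k+1} = s_{k-1} − q_k·s_k, t_{k+1} = t_{k-1} − q_k·t_k, so r_k = a·s_k + b·t_k at every step:
  q = 4: r = 102, s = 1 − 4·0 = 1, t = 0 − 4·1 = -4  (check: 518·1 + 104·(-4) = 102)
  q = 1: r = 2, s = 0 − 1·1 = -1, t = 1 − 1·(-4) = 5  (check: 518·(-1) + 104·5 = 2)
The row with r = 2 (the gcd) gives the Bezout coefficients s = -1, t = 5.
Result: 518 · (-1) + 104 · (5) = 2.

gcd(518, 104) = 2; s = -1, t = 5 (check: 518·(-1) + 104·5 = 2).


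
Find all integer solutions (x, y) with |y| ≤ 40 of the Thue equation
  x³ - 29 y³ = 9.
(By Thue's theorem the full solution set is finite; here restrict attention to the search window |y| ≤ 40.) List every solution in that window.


The equation is x³ - 29y³ = 9. For fixed y, x³ = 29·y³ + 9, so a solution requires the RHS to be a perfect cube.
Strategy: iterate y from -40 to 40, compute RHS = 29·y³ + 9, and check whether it is a (positive or negative) perfect cube.
Check small values of y:
  y = 0: RHS = 9 is not a perfect cube.
  y = 1: RHS = 38 is not a perfect cube.
  y = -1: RHS = -20 is not a perfect cube.
  y = 2: RHS = 241 is not a perfect cube.
  y = -2: RHS = -223 is not a perfect cube.
  y = 3: RHS = 792 is not a perfect cube.
  y = -3: RHS = -774 is not a perfect cube.
Continuing the search up to |y| = 40 finds no solutions either.
No (x, y) in the scanned range satisfies the equation.

No integer solutions with |y| ≤ 40.


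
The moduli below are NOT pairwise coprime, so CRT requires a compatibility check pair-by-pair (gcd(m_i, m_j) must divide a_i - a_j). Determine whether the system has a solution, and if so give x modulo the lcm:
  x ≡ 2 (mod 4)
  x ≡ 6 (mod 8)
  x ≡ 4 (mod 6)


Moduli 4, 8, 6 are not pairwise coprime, so CRT works modulo lcm(m_i) when all pairwise compatibility conditions hold.
Pairwise compatibility: gcd(m_i, m_j) must divide a_i - a_j for every pair.
Merge one congruence at a time:
  Start: x ≡ 2 (mod 4).
  Combine with x ≡ 6 (mod 8): gcd(4, 8) = 4; 6 - 2 = 4, which IS divisible by 4, so compatible.
    Write x = 2 + 4·t and substitute into x ≡ 6 (mod 8): 4·t ≡ 6 − 2 = 4 (mod 8).
    Divide the congruence (and modulus) by g = 4: 1·t ≡ 1 (mod 2).
    So t ≡ 1 (mod 2).
    Then x = 2 + 4·1 = 6, valid modulo lcm(4, 8) = 8: x ≡ 6 (mod 8).
  Combine with x ≡ 4 (mod 6): gcd(8, 6) = 2; 4 - 6 = -2, which IS divisible by 2, so compatible.
    Write x = 6 + 8·t and substitute into x ≡ 4 (mod 6): 8·t ≡ 4 − 6 = -2 (mod 6).
    Divide the congruence (and modulus) by g = 2: 4·t ≡ -1 (mod 3).
    Reduce coefficients mod 3: 1·t ≡ 2 (mod 3).
    So t ≡ 2 (mod 3).
    Then x = 6 + 8·2 = 22, valid modulo lcm(8, 6) = 24: x ≡ 22 (mod 24).
Verify: 22 mod 4 = 2, 22 mod 8 = 6, 22 mod 6 = 4.

x ≡ 22 (mod 24).


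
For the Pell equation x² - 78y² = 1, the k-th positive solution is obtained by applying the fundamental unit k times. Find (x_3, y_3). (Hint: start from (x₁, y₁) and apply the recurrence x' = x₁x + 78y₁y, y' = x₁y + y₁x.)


Step 1: Find the fundamental solution (x₁, y₁) of x² - 78y² = 1.
  Expand √78 as a continued fraction. a₀ = ⌊√78⌋ = 8; iterate m_{k+1} = d_k·a_k − m_k, d_{k+1} = (78 − m_{k+1}²)/d_k, a_{k+1} = ⌊(a₀ + m_{k+1})/d_{k+1}⌋ (starting m₀ = 0, d₀ = 1), with convergents p_k = a_k·p_{k-1} + p_{k-2}, q_k = a_k·q_{k-1} + q_{k-2} (p₋₁ = 1, q₋₁ = 0):
  k = 0: a₀ = 8; p₀/q₀ = 8/1; p₀² − 78·q₀² = 64 − 78 = -14.
  k = 1: m = 8, d = 14, a = ⌊(8 + 8)/14⌋ = 1; p/q = (1·8 + 1)/(1·1 + 0) = 9/1; p² − 78·q² = 81 − 78 = 3.
  k = 2: m = 6, d = 3, a = ⌊(8 + 6)/3⌋ = 4; p/q = (4·9 + 8)/(4·1 + 1) = 44/5; p² − 78·q² = 1936 − 1950 = -14.
  k = 3: m = 6, d = 14, a = ⌊(8 + 6)/14⌋ = 1; p/q = (1·44 + 9)/(1·5 + 1) = 53/6; p² − 78·q² = 2809 − 2808 = 1.
  The first convergent with p² − 78·q² = 1 gives the fundamental solution (x₁, y₁) = (53, 6).
Step 2: Apply the recurrence (x_{n+1}, y_{n+1}) = (x₁x_n + 78y₁y_n, x₁y_n + y₁x_n) repeatedly.
  From (x_1, y_1) = (53, 6): x_2 = 53·53 + 78·6·6 = 5617; y_2 = 53·6 + 6·53 = 636.
  From (x_2, y_2) = (5617, 636): x_3 = 53·5617 + 78·6·636 = 595349; y_3 = 53·636 + 6·5617 = 67410.
Step 3: Verify x_3² - 78·y_3² = 354440431801 - 354440431800 = 1 (should be 1). ✓

(x_1, y_1) = (53, 6); (x_3, y_3) = (595349, 67410).


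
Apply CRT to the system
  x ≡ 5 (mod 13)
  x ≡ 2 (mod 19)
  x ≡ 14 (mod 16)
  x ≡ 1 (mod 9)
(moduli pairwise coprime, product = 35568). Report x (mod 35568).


Product of moduli M = 13 · 19 · 16 · 9 = 35568.
Merge one congruence at a time:
  Start: x ≡ 5 (mod 13).
  Combine with x ≡ 2 (mod 19); new modulus lcm = 247.
    Write x = 5 + 13·t and substitute into x ≡ 2 (mod 19): 13·t ≡ 2 − 5 = -3 (mod 19).
    Reduce coefficients mod 19: 13·t ≡ 16 (mod 19).
    The inverse of 13 mod 19 is 3 (since 13·3 = 39 = 2·19 + 1), so t ≡ 3·16 = 48 ≡ 10 (mod 19).
    Then x = 5 + 13·10 = 135, valid modulo lcm(13, 19) = 247: x ≡ 135 (mod 247).
  Combine with x ≡ 14 (mod 16); new modulus lcm = 3952.
    Write x = 135 + 247·t and substitute into x ≡ 14 (mod 16): 247·t ≡ 14 − 135 = -121 (mod 16).
    Reduce coefficients mod 16: 7·t ≡ 7 (mod 16).
    The inverse of 7 mod 16 is 7 (since 7·7 = 49 = 3·16 + 1), so t ≡ 7·7 = 49 ≡ 1 (mod 16).
    Then x = 135 + 247·1 = 382, valid modulo lcm(247, 16) = 3952: x ≡ 382 (mod 3952).
  Combine with x ≡ 1 (mod 9); new modulus lcm = 35568.
    Write x = 382 + 3952·t and substitute into x ≡ 1 (mod 9): 3952·t ≡ 1 − 382 = -381 (mod 9).
    Reduce coefficients mod 9: 1·t ≡ 6 (mod 9).
    So t ≡ 6 (mod 9).
    Then x = 382 + 3952·6 = 24094, valid modulo lcm(3952, 9) = 35568: x ≡ 24094 (mod 35568).
Verify against each original: 24094 mod 13 = 5, 24094 mod 19 = 2, 24094 mod 16 = 14, 24094 mod 9 = 1.

x ≡ 24094 (mod 35568).


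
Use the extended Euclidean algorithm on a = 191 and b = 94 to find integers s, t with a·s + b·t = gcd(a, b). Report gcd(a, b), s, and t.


Euclidean algorithm on (191, 94) — divide until remainder is 0:
  191 = 2 · 94 + 3
  94 = 31 · 3 + 1
  3 = 3 · 1 + 0
gcd(191, 94) = 1.
Track Bezout coefficients alongside the remainders: start with r₀ = 191 = a·1 + b·0 (s = 1, t = 0) and r₁ = 94 = a·0 + b·1 (s = 0, t = 1); each new remainder r_{k+1} = r_{k-1} − q_k·r_k inherits s_{k+1} = s_{k-1} − q_k·s_k, t_{k+1} = t_{k-1} − q_k·t_k, so r_k = a·s_k + b·t_k at every step:
  q = 2: r = 3, s = 1 − 2·0 = 1, t = 0 − 2·1 = -2  (check: 191·1 + 94·(-2) = 3)
  q = 31: r = 1, s = 0 − 31·1 = -31, t = 1 − 31·(-2) = 63  (check: 191·(-31) + 94·63 = 1)
The row with r = 1 (the gcd) gives the Bezout coefficients s = -31, t = 63.
Result: 191 · (-31) + 94 · (63) = 1.

gcd(191, 94) = 1; s = -31, t = 63 (check: 191·(-31) + 94·63 = 1).
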